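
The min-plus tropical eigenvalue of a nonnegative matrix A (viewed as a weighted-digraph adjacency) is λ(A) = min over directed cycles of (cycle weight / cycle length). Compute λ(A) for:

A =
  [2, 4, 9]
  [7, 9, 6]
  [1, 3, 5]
λ(A) = 2

Enumerate directed cycles and compute their means (weight / length). Sample:
  cycle 0 → 0: weight = 2, length = 1, mean = 2/1 ≈ 2.000
  cycle 1 → 1: weight = 9, length = 1, mean = 9/1 ≈ 9.000
  cycle 2 → 2: weight = 5, length = 1, mean = 5/1 ≈ 5.000
  cycle 0 → 1 → 0: weight = 11, length = 2, mean = 11/2 ≈ 5.500
  cycle 0 → 2 → 0: weight = 10, length = 2, mean = 10/2 ≈ 5.000
  cycle 1 → 0 → 1: weight = 11, length = 2, mean = 11/2 ≈ 5.500
Minimum mean = 2.000, attained e.g. along the cycle 0 → 0 with weight 2 and length 1. So λ(A) = 2/1 = 2.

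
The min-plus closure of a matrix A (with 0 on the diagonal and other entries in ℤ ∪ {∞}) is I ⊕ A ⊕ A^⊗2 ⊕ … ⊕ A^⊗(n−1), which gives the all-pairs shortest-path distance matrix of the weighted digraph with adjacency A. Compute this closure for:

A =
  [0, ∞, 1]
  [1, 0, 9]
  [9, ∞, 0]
Closure =
  [0, ∞, 1]
  [1, 0, 2]
  [9, ∞, 0]

This is the Floyd-Warshall all-pairs shortest-path computation. For each intermediate vertex k = 0, 1, …, 2, update dist[i][j] ← min(dist[i][j], dist[i][k] + dist[k][j]). The final matrix gives, for each (i, j), the minimum total weight of any directed path from i to j (possibly empty when i = j).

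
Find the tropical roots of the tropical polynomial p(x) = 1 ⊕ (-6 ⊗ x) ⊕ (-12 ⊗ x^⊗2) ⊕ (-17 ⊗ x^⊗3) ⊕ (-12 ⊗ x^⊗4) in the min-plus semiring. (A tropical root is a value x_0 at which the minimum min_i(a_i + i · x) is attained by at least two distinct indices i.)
Roots: {-5, 5, 6, 7}

Each tropical root is a break point of the lower envelope of the lines y = a_i + i · x (there are 5 lines, with slopes 0, 1, ..., 4). Only the lines that attain the minimum somewhere contribute to roots; other lines are dominated. Here the surviving (envelope) indices are i = 4, i = 3, i = 2, i = 1, i = 0.
Intersections between consecutive envelope lines give the roots: for adjacent envelope indices i < j the intersection is x = (a_i − a_j) / (j − i). Reading off the sorted break points: {-5, 5, 6, 7}.
Verification: at each break x_0, at least two indices attain the minimum of min_i(a_i + i · x_0).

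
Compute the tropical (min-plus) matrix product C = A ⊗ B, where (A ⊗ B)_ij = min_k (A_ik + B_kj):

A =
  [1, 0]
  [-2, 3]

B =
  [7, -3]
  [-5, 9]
A ⊗ B =
  [-5, -2]
  [-2, -5]

Apply the min-plus product entry-by-entry:
  C[0][0] = min over k of (A[0][0] + B[0][0] = 1 + 7 = 8, A[0][1] + B[1][0] = 0 + -5 = -5) = -5 (attained at k = 1)
  C[0][1] = min over k of (A[0][0] + B[0][1] = 1 + -3 = -2, A[0][1] + B[1][1] = 0 + 9 = 9) = -2 (attained at k = 0)
  C[1][0] = min over k of (A[1][0] + B[0][0] = -2 + 7 = 5, A[1][1] + B[1][0] = 3 + -5 = -2) = -2 (attained at k = 1)
  C[1][1] = min over k of (A[1][0] + B[0][1] = -2 + -3 = -5, A[1][1] + B[1][1] = 3 + 9 = 12) = -5 (attained at k = 0)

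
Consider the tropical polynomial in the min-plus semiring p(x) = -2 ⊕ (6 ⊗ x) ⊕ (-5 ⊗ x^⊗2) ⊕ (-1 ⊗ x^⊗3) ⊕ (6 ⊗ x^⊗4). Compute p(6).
p(6) = -2

A tropical monomial a ⊗ x^⊗i evaluates to a + i · x. Evaluating each term at x = 6:
  Term 0 contributes -2 + 0 · 6 = -2
  Term 1 contributes 6 + 1 · 6 = 12
  Term 2 contributes -5 + 2 · 6 = 7
  Term 3 contributes -1 + 3 · 6 = 17
  Term 4 contributes 6 + 4 · 6 = 30
p(6) = ⊕ of these = min[-2, 12, 7, 17, 30] = -2.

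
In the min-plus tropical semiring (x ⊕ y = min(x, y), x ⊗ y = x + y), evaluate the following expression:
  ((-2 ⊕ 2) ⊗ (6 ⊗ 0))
((-2 ⊕ 2) ⊗ (6 ⊗ 0)) = 4

Expand innermost to outermost. Recall ⊕ takes the minimum of its arguments and ⊗ takes their sum. Working out the expression ((-2 ⊕ 2) ⊗ (6 ⊗ 0)) gives 4.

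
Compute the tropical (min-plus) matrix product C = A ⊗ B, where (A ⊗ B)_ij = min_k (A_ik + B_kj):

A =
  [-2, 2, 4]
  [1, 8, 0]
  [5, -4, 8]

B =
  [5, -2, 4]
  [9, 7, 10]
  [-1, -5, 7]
A ⊗ B =
  [3, -4, 2]
  [-1, -5, 5]
  [5, 3, 6]

Apply the min-plus product entry-by-entry:
  C[0][0] = min over k of (A[0][0] + B[0][0] = -2 + 5 = 3, A[0][1] + B[1][0] = 2 + 9 = 11, A[0][2] + B[2][0] = 4 + -1 = 3) = 3 (attained at k = 0)
  C[0][1] = min over k of (A[0][0] + B[0][1] = -2 + -2 = -4, A[0][1] + B[1][1] = 2 + 7 = 9, A[0][2] + B[2][1] = 4 + -5 = -1) = -4 (attained at k = 0)
  C[0][2] = min over k of (A[0][0] + B[0][2] = -2 + 4 = 2, A[0][1] + B[1][2] = 2 + 10 = 12, A[0][2] + B[2][2] = 4 + 7 = 11) = 2 (attained at k = 0)
  C[1][0] = min over k of (A[1][0] + B[0][0] = 1 + 5 = 6, A[1][1] + B[1][0] = 8 + 9 = 17, A[1][2] + B[2][0] = 0 + -1 = -1) = -1 (attained at k = 2)
  C[1][1] = min over k of (A[1][0] + B[0][1] = 1 + -2 = -1, A[1][1] + B[1][1] = 8 + 7 = 15, A[1][2] + B[2][1] = 0 + -5 = -5) = -5 (attained at k = 2)
  C[1][2] = min over k of (A[1][0] + B[0][2] = 1 + 4 = 5, A[1][1] + B[1][2] = 8 + 10 = 18, A[1][2] + B[2][2] = 0 + 7 = 7) = 5 (attained at k = 0)
  C[2][0] = min over k of (A[2][0] + B[0][0] = 5 + 5 = 10, A[2][1] + B[1][0] = -4 + 9 = 5, A[2][2] + B[2][0] = 8 + -1 = 7) = 5 (attained at k = 1)
  C[2][1] = min over k of (A[2][0] + B[0][1] = 5 + -2 = 3, A[2][1] + B[1][1] = -4 + 7 = 3, A[2][2] + B[2][1] = 8 + -5 = 3) = 3 (attained at k = 0)
  C[2][2] = min over k of (A[2][0] + B[0][2] = 5 + 4 = 9, A[2][1] + B[1][2] = -4 + 10 = 6, A[2][2] + B[2][2] = 8 + 7 = 15) = 6 (attained at k = 1)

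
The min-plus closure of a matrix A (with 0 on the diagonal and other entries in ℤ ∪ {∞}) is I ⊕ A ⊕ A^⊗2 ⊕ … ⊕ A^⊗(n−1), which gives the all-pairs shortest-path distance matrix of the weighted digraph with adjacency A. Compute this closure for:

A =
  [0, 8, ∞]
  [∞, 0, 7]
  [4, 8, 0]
Closure =
  [0, 8, 15]
  [11, 0, 7]
  [4, 8, 0]

This is the Floyd-Warshall all-pairs shortest-path computation. For each intermediate vertex k = 0, 1, …, 2, update dist[i][j] ← min(dist[i][j], dist[i][k] + dist[k][j]). The final matrix gives, for each (i, j), the minimum total weight of any directed path from i to j (possibly empty when i = j).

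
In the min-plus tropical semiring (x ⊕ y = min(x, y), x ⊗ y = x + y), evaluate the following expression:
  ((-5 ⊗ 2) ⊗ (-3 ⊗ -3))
((-5 ⊗ 2) ⊗ (-3 ⊗ -3)) = -9

Expand innermost to outermost. Recall ⊕ takes the minimum of its arguments and ⊗ takes their sum. Working out the expression ((-5 ⊗ 2) ⊗ (-3 ⊗ -3)) gives -9.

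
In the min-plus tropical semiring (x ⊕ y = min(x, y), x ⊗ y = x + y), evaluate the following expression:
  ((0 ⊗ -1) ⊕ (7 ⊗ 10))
((0 ⊗ -1) ⊕ (7 ⊗ 10)) = -1

Expand innermost to outermost. Recall ⊕ takes the minimum of its arguments and ⊗ takes their sum. Working out the expression ((0 ⊗ -1) ⊕ (7 ⊗ 10)) gives -1.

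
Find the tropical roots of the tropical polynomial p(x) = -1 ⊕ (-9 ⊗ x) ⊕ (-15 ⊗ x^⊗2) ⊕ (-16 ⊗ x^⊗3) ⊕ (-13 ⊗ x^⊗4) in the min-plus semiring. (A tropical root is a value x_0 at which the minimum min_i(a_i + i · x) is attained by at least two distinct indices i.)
Roots: {-3, 1, 6, 8}

Each tropical root is a break point of the lower envelope of the lines y = a_i + i · x (there are 5 lines, with slopes 0, 1, ..., 4). Only the lines that attain the minimum somewhere contribute to roots; other lines are dominated. Here the surviving (envelope) indices are i = 4, i = 3, i = 2, i = 1, i = 0.
Intersections between consecutive envelope lines give the roots: for adjacent envelope indices i < j the intersection is x = (a_i − a_j) / (j − i). Reading off the sorted break points: {-3, 1, 6, 8}.
Verification: at each break x_0, at least two indices attain the minimum of min_i(a_i + i · x_0).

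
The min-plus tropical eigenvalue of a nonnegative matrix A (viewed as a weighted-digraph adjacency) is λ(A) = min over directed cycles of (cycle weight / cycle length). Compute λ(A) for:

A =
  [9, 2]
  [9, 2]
λ(A) = 2

Enumerate directed cycles and compute their means (weight / length). Sample:
  cycle 0 → 0: weight = 9, length = 1, mean = 9/1 ≈ 9.000
  cycle 1 → 1: weight = 2, length = 1, mean = 2/1 ≈ 2.000
  cycle 0 → 1 → 0: weight = 11, length = 2, mean = 11/2 ≈ 5.500
  cycle 1 → 0 → 1: weight = 11, length = 2, mean = 11/2 ≈ 5.500
Minimum mean = 2.000, attained e.g. along the cycle 1 → 1 with weight 2 and length 1. So λ(A) = 2/1 = 2.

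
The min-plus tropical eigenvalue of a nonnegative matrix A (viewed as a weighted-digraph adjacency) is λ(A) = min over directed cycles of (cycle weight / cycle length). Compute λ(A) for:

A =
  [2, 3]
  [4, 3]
λ(A) = 2

Enumerate directed cycles and compute their means (weight / length). Sample:
  cycle 0 → 0: weight = 2, length = 1, mean = 2/1 ≈ 2.000
  cycle 1 → 1: weight = 3, length = 1, mean = 3/1 ≈ 3.000
  cycle 0 → 1 → 0: weight = 7, length = 2, mean = 7/2 ≈ 3.500
  cycle 1 → 0 → 1: weight = 7, length = 2, mean = 7/2 ≈ 3.500
Minimum mean = 2.000, attained e.g. along the cycle 0 → 0 with weight 2 and length 1. So λ(A) = 2/1 = 2.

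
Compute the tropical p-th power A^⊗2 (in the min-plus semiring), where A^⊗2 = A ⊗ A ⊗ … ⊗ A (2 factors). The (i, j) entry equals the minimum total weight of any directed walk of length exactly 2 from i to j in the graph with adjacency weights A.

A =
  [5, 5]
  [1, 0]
A^⊗2 =
  [6, 5]
  [1, 0]

Each entry (A^⊗2)_ij equals the minimum over all length-2 walks i = v_0 → v_1 → … → v_2 = j of Σ_t A[v_t][v_{t+1}]. For example, for (i, j) = (0, 1) we minimise over 2 possible intermediate vertex sequences; the minimum is 5, attained along the walk 0 → 1 → 1.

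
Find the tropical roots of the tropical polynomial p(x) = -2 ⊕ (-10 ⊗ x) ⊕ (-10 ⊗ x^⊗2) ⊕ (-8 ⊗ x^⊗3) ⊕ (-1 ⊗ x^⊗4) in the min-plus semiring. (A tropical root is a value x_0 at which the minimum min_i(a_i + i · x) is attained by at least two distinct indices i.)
Roots: {-7, -2, 0, 8}

Each tropical root is a break point of the lower envelope of the lines y = a_i + i · x (there are 5 lines, with slopes 0, 1, ..., 4). Only the lines that attain the minimum somewhere contribute to roots; other lines are dominated. Here the surviving (envelope) indices are i = 4, i = 3, i = 2, i = 1, i = 0.
Intersections between consecutive envelope lines give the roots: for adjacent envelope indices i < j the intersection is x = (a_i − a_j) / (j − i). Reading off the sorted break points: {-7, -2, 0, 8}.
Verification: at each break x_0, at least two indices attain the minimum of min_i(a_i + i · x_0).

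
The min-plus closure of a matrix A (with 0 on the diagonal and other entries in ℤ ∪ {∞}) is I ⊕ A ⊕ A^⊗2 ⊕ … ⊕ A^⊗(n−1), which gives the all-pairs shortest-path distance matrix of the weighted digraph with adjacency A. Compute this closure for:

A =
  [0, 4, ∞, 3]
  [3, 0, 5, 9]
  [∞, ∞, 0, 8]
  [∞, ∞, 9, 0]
Closure =
  [0, 4, 9, 3]
  [3, 0, 5, 6]
  [∞, ∞, 0, 8]
  [∞, ∞, 9, 0]

This is the Floyd-Warshall all-pairs shortest-path computation. For each intermediate vertex k = 0, 1, …, 3, update dist[i][j] ← min(dist[i][j], dist[i][k] + dist[k][j]). The final matrix gives, for each (i, j), the minimum total weight of any directed path from i to j (possibly empty when i = j).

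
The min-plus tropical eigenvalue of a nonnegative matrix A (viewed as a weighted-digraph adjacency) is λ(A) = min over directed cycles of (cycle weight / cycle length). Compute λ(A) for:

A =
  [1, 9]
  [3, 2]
λ(A) = 1

Enumerate directed cycles and compute their means (weight / length). Sample:
  cycle 0 → 0: weight = 1, length = 1, mean = 1/1 ≈ 1.000
  cycle 1 → 1: weight = 2, length = 1, mean = 2/1 ≈ 2.000
  cycle 0 → 1 → 0: weight = 12, length = 2, mean = 12/2 ≈ 6.000
  cycle 1 → 0 → 1: weight = 12, length = 2, mean = 12/2 ≈ 6.000
Minimum mean = 1.000, attained e.g. along the cycle 0 → 0 with weight 1 and length 1. So λ(A) = 1/1 = 1.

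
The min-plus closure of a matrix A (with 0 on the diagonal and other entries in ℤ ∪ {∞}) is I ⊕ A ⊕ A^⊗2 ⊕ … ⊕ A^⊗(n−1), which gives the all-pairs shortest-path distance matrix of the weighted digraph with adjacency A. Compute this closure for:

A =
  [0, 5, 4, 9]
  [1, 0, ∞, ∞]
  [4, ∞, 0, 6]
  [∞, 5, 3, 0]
Closure =
  [0, 5, 4, 9]
  [1, 0, 5, 10]
  [4, 9, 0, 6]
  [6, 5, 3, 0]

This is the Floyd-Warshall all-pairs shortest-path computation. For each intermediate vertex k = 0, 1, …, 3, update dist[i][j] ← min(dist[i][j], dist[i][k] + dist[k][j]). The final matrix gives, for each (i, j), the minimum total weight of any directed path from i to j (possibly empty when i = j).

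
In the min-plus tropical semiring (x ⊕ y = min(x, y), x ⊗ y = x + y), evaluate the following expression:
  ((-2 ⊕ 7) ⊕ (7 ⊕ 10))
((-2 ⊕ 7) ⊕ (7 ⊕ 10)) = -2

Expand innermost to outermost. Recall ⊕ takes the minimum of its arguments and ⊗ takes their sum. Working out the expression ((-2 ⊕ 7) ⊕ (7 ⊕ 10)) gives -2.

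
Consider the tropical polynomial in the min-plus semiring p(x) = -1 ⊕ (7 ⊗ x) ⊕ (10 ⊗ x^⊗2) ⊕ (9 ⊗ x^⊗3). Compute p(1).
p(1) = -1

A tropical monomial a ⊗ x^⊗i evaluates to a + i · x. Evaluating each term at x = 1:
  Term 0 contributes -1 + 0 · 1 = -1
  Term 1 contributes 7 + 1 · 1 = 8
  Term 2 contributes 10 + 2 · 1 = 12
  Term 3 contributes 9 + 3 · 1 = 12
p(1) = ⊕ of these = min[-1, 8, 12, 12] = -1.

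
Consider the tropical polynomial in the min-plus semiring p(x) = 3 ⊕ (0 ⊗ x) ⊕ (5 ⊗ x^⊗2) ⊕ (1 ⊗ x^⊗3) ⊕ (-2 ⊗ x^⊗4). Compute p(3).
p(3) = 3

A tropical monomial a ⊗ x^⊗i evaluates to a + i · x. Evaluating each term at x = 3:
  Term 0 contributes 3 + 0 · 3 = 3
  Term 1 contributes 0 + 1 · 3 = 3
  Term 2 contributes 5 + 2 · 3 = 11
  Term 3 contributes 1 + 3 · 3 = 10
  Term 4 contributes -2 + 4 · 3 = 10
p(3) = ⊕ of these = min[3, 3, 11, 10, 10] = 3.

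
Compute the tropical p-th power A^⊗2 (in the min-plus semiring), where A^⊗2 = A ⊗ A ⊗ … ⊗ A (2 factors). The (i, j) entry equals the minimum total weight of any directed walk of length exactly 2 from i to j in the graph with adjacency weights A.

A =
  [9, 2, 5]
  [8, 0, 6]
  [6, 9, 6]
A^⊗2 =
  [10, 2, 8]
  [8, 0, 6]
  [12, 8, 11]

Each entry (A^⊗2)_ij equals the minimum over all length-2 walks i = v_0 → v_1 → … → v_2 = j of Σ_t A[v_t][v_{t+1}]. For example, for (i, j) = (0, 2) we minimise over 3 possible intermediate vertex sequences; the minimum is 8, attained along the walk 0 → 1 → 2.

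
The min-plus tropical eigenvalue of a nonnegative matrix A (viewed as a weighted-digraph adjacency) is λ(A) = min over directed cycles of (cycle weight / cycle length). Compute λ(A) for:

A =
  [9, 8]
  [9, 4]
λ(A) = 4

Enumerate directed cycles and compute their means (weight / length). Sample:
  cycle 0 → 0: weight = 9, length = 1, mean = 9/1 ≈ 9.000
  cycle 1 → 1: weight = 4, length = 1, mean = 4/1 ≈ 4.000
  cycle 0 → 1 → 0: weight = 17, length = 2, mean = 17/2 ≈ 8.500
  cycle 1 → 0 → 1: weight = 17, length = 2, mean = 17/2 ≈ 8.500
Minimum mean = 4.000, attained e.g. along the cycle 1 → 1 with weight 4 and length 1. So λ(A) = 4/1 = 4.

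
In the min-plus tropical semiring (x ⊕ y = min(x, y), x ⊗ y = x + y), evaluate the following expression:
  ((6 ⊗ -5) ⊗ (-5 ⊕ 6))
((6 ⊗ -5) ⊗ (-5 ⊕ 6)) = -4

Expand innermost to outermost. Recall ⊕ takes the minimum of its arguments and ⊗ takes their sum. Working out the expression ((6 ⊗ -5) ⊗ (-5 ⊕ 6)) gives -4.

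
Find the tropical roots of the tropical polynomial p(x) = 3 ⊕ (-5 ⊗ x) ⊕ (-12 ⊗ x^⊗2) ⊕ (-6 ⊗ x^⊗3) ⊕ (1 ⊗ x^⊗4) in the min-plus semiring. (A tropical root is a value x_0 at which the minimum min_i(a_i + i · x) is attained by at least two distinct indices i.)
Roots: {-7, -6, 7, 8}

Each tropical root is a break point of the lower envelope of the lines y = a_i + i · x (there are 5 lines, with slopes 0, 1, ..., 4). Only the lines that attain the minimum somewhere contribute to roots; other lines are dominated. Here the surviving (envelope) indices are i = 4, i = 3, i = 2, i = 1, i = 0.
Intersections between consecutive envelope lines give the roots: for adjacent envelope indices i < j the intersection is x = (a_i − a_j) / (j − i). Reading off the sorted break points: {-7, -6, 7, 8}.
Verification: at each break x_0, at least two indices attain the minimum of min_i(a_i + i · x_0).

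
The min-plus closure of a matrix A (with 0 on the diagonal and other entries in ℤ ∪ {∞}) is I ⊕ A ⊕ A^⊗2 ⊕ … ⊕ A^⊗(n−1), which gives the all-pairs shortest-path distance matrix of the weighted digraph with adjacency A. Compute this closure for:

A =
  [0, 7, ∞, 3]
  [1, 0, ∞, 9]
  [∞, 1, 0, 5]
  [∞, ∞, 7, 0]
Closure =
  [0, 7, 10, 3]
  [1, 0, 11, 4]
  [2, 1, 0, 5]
  [9, 8, 7, 0]

This is the Floyd-Warshall all-pairs shortest-path computation. For each intermediate vertex k = 0, 1, …, 3, update dist[i][j] ← min(dist[i][j], dist[i][k] + dist[k][j]). The final matrix gives, for each (i, j), the minimum total weight of any directed path from i to j (possibly empty when i = j).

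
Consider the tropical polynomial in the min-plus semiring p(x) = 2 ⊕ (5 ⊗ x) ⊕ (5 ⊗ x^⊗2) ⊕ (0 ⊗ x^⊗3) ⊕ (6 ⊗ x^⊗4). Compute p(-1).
p(-1) = -3

A tropical monomial a ⊗ x^⊗i evaluates to a + i · x. Evaluating each term at x = -1:
  Term 0 contributes 2 + 0 · -1 = 2
  Term 1 contributes 5 + 1 · -1 = 4
  Term 2 contributes 5 + 2 · -1 = 3
  Term 3 contributes 0 + 3 · -1 = -3
  Term 4 contributes 6 + 4 · -1 = 2
p(-1) = ⊕ of these = min[2, 4, 3, -3, 2] = -3.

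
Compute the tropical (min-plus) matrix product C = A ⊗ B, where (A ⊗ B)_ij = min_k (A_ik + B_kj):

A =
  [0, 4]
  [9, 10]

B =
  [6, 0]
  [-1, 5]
A ⊗ B =
  [3, 0]
  [9, 9]

Apply the min-plus product entry-by-entry:
  C[0][0] = min over k of (A[0][0] + B[0][0] = 0 + 6 = 6, A[0][1] + B[1][0] = 4 + -1 = 3) = 3 (attained at k = 1)
  C[0][1] = min over k of (A[0][0] + B[0][1] = 0 + 0 = 0, A[0][1] + B[1][1] = 4 + 5 = 9) = 0 (attained at k = 0)
  C[1][0] = min over k of (A[1][0] + B[0][0] = 9 + 6 = 15, A[1][1] + B[1][0] = 10 + -1 = 9) = 9 (attained at k = 1)
  C[1][1] = min over k of (A[1][0] + B[0][1] = 9 + 0 = 9, A[1][1] + B[1][1] = 10 + 5 = 15) = 9 (attained at k = 0)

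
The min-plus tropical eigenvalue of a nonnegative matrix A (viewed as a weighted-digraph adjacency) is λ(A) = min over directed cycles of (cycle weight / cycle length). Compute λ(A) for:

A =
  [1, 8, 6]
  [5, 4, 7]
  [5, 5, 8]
λ(A) = 1

Enumerate directed cycles and compute their means (weight / length). Sample:
  cycle 0 → 0: weight = 1, length = 1, mean = 1/1 ≈ 1.000
  cycle 1 → 1: weight = 4, length = 1, mean = 4/1 ≈ 4.000
  cycle 2 → 2: weight = 8, length = 1, mean = 8/1 ≈ 8.000
  cycle 0 → 1 → 0: weight = 13, length = 2, mean = 13/2 ≈ 6.500
  cycle 0 → 2 → 0: weight = 11, length = 2, mean = 11/2 ≈ 5.500
  cycle 1 → 0 → 1: weight = 13, length = 2, mean = 13/2 ≈ 6.500
Minimum mean = 1.000, attained e.g. along the cycle 0 → 0 with weight 1 and length 1. So λ(A) = 1/1 = 1.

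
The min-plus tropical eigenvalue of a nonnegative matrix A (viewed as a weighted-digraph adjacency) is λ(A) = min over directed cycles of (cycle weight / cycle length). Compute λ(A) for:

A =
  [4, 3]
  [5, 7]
λ(A) = 4

Enumerate directed cycles and compute their means (weight / length). Sample:
  cycle 0 → 0: weight = 4, length = 1, mean = 4/1 ≈ 4.000
  cycle 1 → 1: weight = 7, length = 1, mean = 7/1 ≈ 7.000
  cycle 0 → 1 → 0: weight = 8, length = 2, mean = 8/2 ≈ 4.000
  cycle 1 → 0 → 1: weight = 8, length = 2, mean = 8/2 ≈ 4.000
Minimum mean = 4.000, attained e.g. along the cycle 0 → 0 with weight 4 and length 1. So λ(A) = 4/1 = 4.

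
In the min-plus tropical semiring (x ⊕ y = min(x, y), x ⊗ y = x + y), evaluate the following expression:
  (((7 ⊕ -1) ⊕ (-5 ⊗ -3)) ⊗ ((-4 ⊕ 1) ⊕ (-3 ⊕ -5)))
(((7 ⊕ -1) ⊕ (-5 ⊗ -3)) ⊗ ((-4 ⊕ 1) ⊕ (-3 ⊕ -5))) = -13

Expand innermost to outermost. Recall ⊕ takes the minimum of its arguments and ⊗ takes their sum. Working out the expression (((7 ⊕ -1) ⊕ (-5 ⊗ -3)) ⊗ ((-4 ⊕ 1) ⊕ (-3 ⊕ -5))) gives -13.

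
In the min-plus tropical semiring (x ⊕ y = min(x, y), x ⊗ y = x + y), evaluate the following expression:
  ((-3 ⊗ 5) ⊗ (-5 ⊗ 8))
((-3 ⊗ 5) ⊗ (-5 ⊗ 8)) = 5

Expand innermost to outermost. Recall ⊕ takes the minimum of its arguments and ⊗ takes their sum. Working out the expression ((-3 ⊗ 5) ⊗ (-5 ⊗ 8)) gives 5.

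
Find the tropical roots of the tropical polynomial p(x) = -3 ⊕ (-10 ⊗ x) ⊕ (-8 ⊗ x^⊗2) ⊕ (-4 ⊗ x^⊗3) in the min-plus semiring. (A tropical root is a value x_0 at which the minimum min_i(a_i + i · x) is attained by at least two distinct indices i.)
Roots: {-4, -2, 7}

Each tropical root is a break point of the lower envelope of the lines y = a_i + i · x (there are 4 lines, with slopes 0, 1, ..., 3). Only the lines that attain the minimum somewhere contribute to roots; other lines are dominated. Here the surviving (envelope) indices are i = 3, i = 2, i = 1, i = 0.
Intersections between consecutive envelope lines give the roots: for adjacent envelope indices i < j the intersection is x = (a_i − a_j) / (j − i). Reading off the sorted break points: {-4, -2, 7}.
Verification: at each break x_0, at least two indices attain the minimum of min_i(a_i + i · x_0).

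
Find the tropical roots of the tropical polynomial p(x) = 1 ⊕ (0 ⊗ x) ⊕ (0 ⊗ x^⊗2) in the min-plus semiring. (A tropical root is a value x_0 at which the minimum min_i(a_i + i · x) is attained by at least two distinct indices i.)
Roots: {0, 1}

Each tropical root is a break point of the lower envelope of the lines y = a_i + i · x (there are 3 lines, with slopes 0, 1, ..., 2). Only the lines that attain the minimum somewhere contribute to roots; other lines are dominated. Here the surviving (envelope) indices are i = 2, i = 1, i = 0.
Intersections between consecutive envelope lines give the roots: for adjacent envelope indices i < j the intersection is x = (a_i − a_j) / (j − i). Reading off the sorted break points: {0, 1}.
Verification: at each break x_0, at least two indices attain the minimum of min_i(a_i + i · x_0).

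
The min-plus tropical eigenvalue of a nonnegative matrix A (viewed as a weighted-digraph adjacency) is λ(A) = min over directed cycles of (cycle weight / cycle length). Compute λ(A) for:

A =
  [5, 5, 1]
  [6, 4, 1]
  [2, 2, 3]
λ(A) = 3/2

Enumerate directed cycles and compute their means (weight / length). Sample:
  cycle 0 → 0: weight = 5, length = 1, mean = 5/1 ≈ 5.000
  cycle 1 → 1: weight = 4, length = 1, mean = 4/1 ≈ 4.000
  cycle 2 → 2: weight = 3, length = 1, mean = 3/1 ≈ 3.000
  cycle 0 → 1 → 0: weight = 11, length = 2, mean = 11/2 ≈ 5.500
  cycle 0 → 2 → 0: weight = 3, length = 2, mean = 3/2 ≈ 1.500
  cycle 1 → 0 → 1: weight = 11, length = 2, mean = 11/2 ≈ 5.500
Minimum mean = 1.500, attained e.g. along the cycle 0 → 2 → 0 with weight 3 and length 2. So λ(A) = 3/2 = 3/2.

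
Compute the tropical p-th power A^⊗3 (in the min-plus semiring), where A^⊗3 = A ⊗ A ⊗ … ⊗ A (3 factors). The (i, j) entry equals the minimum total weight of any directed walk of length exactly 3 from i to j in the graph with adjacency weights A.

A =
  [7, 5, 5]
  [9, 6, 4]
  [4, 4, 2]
A^⊗3 =
  [11, 11, 9]
  [10, 10, 8]
  [8, 8, 6]

Each entry (A^⊗3)_ij equals the minimum over all length-3 walks i = v_0 → v_1 → … → v_3 = j of Σ_t A[v_t][v_{t+1}]. For example, for (i, j) = (0, 2) we minimise over 9 possible intermediate vertex sequences; the minimum is 9, attained along the walk 0 → 2 → 2 → 2.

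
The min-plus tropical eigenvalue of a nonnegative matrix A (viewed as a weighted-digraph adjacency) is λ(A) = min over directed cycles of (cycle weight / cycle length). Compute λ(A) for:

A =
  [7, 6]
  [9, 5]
λ(A) = 5

Enumerate directed cycles and compute their means (weight / length). Sample:
  cycle 0 → 0: weight = 7, length = 1, mean = 7/1 ≈ 7.000
  cycle 1 → 1: weight = 5, length = 1, mean = 5/1 ≈ 5.000
  cycle 0 → 1 → 0: weight = 15, length = 2, mean = 15/2 ≈ 7.500
  cycle 1 → 0 → 1: weight = 15, length = 2, mean = 15/2 ≈ 7.500
Minimum mean = 5.000, attained e.g. along the cycle 1 → 1 with weight 5 and length 1. So λ(A) = 5/1 = 5.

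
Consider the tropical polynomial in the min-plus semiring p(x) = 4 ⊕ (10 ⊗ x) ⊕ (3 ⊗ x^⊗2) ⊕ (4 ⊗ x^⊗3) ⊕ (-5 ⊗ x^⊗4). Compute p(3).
p(3) = 4

A tropical monomial a ⊗ x^⊗i evaluates to a + i · x. Evaluating each term at x = 3:
  Term 0 contributes 4 + 0 · 3 = 4
  Term 1 contributes 10 + 1 · 3 = 13
  Term 2 contributes 3 + 2 · 3 = 9
  Term 3 contributes 4 + 3 · 3 = 13
  Term 4 contributes -5 + 4 · 3 = 7
p(3) = ⊕ of these = min[4, 13, 9, 13, 7] = 4.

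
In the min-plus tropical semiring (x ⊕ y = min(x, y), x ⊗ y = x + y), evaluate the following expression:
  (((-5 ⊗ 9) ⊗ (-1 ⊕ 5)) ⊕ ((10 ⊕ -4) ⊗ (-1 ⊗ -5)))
(((-5 ⊗ 9) ⊗ (-1 ⊕ 5)) ⊕ ((10 ⊕ -4) ⊗ (-1 ⊗ -5))) = -10

Expand innermost to outermost. Recall ⊕ takes the minimum of its arguments and ⊗ takes their sum. Working out the expression (((-5 ⊗ 9) ⊗ (-1 ⊕ 5)) ⊕ ((10 ⊕ -4) ⊗ (-1 ⊗ -5))) gives -10.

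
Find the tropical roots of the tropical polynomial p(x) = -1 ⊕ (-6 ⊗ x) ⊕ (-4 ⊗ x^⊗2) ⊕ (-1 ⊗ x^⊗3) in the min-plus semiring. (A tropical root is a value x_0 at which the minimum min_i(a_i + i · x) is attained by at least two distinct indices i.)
Roots: {-3, -2, 5}

Each tropical root is a break point of the lower envelope of the lines y = a_i + i · x (there are 4 lines, with slopes 0, 1, ..., 3). Only the lines that attain the minimum somewhere contribute to roots; other lines are dominated. Here the surviving (envelope) indices are i = 3, i = 2, i = 1, i = 0.
Intersections between consecutive envelope lines give the roots: for adjacent envelope indices i < j the intersection is x = (a_i − a_j) / (j − i). Reading off the sorted break points: {-3, -2, 5}.
Verification: at each break x_0, at least two indices attain the minimum of min_i(a_i + i · x_0).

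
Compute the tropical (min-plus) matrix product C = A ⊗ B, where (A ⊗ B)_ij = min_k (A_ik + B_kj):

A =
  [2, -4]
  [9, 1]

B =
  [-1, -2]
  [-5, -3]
A ⊗ B =
  [-9, -7]
  [-4, -2]

Apply the min-plus product entry-by-entry:
  C[0][0] = min over k of (A[0][0] + B[0][0] = 2 + -1 = 1, A[0][1] + B[1][0] = -4 + -5 = -9) = -9 (attained at k = 1)
  C[0][1] = min over k of (A[0][0] + B[0][1] = 2 + -2 = 0, A[0][1] + B[1][1] = -4 + -3 = -7) = -7 (attained at k = 1)
  C[1][0] = min over k of (A[1][0] + B[0][0] = 9 + -1 = 8, A[1][1] + B[1][0] = 1 + -5 = -4) = -4 (attained at k = 1)
  C[1][1] = min over k of (A[1][0] + B[0][1] = 9 + -2 = 7, A[1][1] + B[1][1] = 1 + -3 = -2) = -2 (attained at k = 1)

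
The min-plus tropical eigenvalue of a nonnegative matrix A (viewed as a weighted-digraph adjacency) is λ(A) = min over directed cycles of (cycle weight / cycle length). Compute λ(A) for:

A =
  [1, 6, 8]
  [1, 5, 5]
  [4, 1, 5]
λ(A) = 1

Enumerate directed cycles and compute their means (weight / length). Sample:
  cycle 0 → 0: weight = 1, length = 1, mean = 1/1 ≈ 1.000
  cycle 1 → 1: weight = 5, length = 1, mean = 5/1 ≈ 5.000
  cycle 2 → 2: weight = 5, length = 1, mean = 5/1 ≈ 5.000
  cycle 0 → 1 → 0: weight = 7, length = 2, mean = 7/2 ≈ 3.500
  cycle 0 → 2 → 0: weight = 12, length = 2, mean = 12/2 ≈ 6.000
  cycle 1 → 0 → 1: weight = 7, length = 2, mean = 7/2 ≈ 3.500
Minimum mean = 1.000, attained e.g. along the cycle 0 → 0 with weight 1 and length 1. So λ(A) = 1/1 = 1.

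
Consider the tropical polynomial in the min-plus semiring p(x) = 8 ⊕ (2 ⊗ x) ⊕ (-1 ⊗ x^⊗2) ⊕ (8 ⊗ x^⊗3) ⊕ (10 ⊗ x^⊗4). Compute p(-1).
p(-1) = -3

A tropical monomial a ⊗ x^⊗i evaluates to a + i · x. Evaluating each term at x = -1:
  Term 0 contributes 8 + 0 · -1 = 8
  Term 1 contributes 2 + 1 · -1 = 1
  Term 2 contributes -1 + 2 · -1 = -3
  Term 3 contributes 8 + 3 · -1 = 5
  Term 4 contributes 10 + 4 · -1 = 6
p(-1) = ⊕ of these = min[8, 1, -3, 5, 6] = -3.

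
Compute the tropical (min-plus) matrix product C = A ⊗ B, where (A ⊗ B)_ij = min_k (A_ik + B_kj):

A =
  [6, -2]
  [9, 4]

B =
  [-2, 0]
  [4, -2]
A ⊗ B =
  [2, -4]
  [7, 2]

Apply the min-plus product entry-by-entry:
  C[0][0] = min over k of (A[0][0] + B[0][0] = 6 + -2 = 4, A[0][1] + B[1][0] = -2 + 4 = 2) = 2 (attained at k = 1)
  C[0][1] = min over k of (A[0][0] + B[0][1] = 6 + 0 = 6, A[0][1] + B[1][1] = -2 + -2 = -4) = -4 (attained at k = 1)
  C[1][0] = min over k of (A[1][0] + B[0][0] = 9 + -2 = 7, A[1][1] + B[1][0] = 4 + 4 = 8) = 7 (attained at k = 0)
  C[1][1] = min over k of (A[1][0] + B[0][1] = 9 + 0 = 9, A[1][1] + B[1][1] = 4 + -2 = 2) = 2 (attained at k = 1)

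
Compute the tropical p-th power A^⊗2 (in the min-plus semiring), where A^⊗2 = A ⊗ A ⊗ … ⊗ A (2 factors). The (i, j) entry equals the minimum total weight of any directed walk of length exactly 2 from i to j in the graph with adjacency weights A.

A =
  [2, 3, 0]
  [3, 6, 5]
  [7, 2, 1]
A^⊗2 =
  [4, 2, 1]
  [5, 6, 3]
  [5, 3, 2]

Each entry (A^⊗2)_ij equals the minimum over all length-2 walks i = v_0 → v_1 → … → v_2 = j of Σ_t A[v_t][v_{t+1}]. For example, for (i, j) = (0, 2) we minimise over 3 possible intermediate vertex sequences; the minimum is 1, attained along the walk 0 → 2 → 2.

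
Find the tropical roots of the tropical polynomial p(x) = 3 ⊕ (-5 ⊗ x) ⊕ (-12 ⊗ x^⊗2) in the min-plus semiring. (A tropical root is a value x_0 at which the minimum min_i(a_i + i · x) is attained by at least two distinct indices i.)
Roots: {7, 8}

Each tropical root is a break point of the lower envelope of the lines y = a_i + i · x (there are 3 lines, with slopes 0, 1, ..., 2). Only the lines that attain the minimum somewhere contribute to roots; other lines are dominated. Here the surviving (envelope) indices are i = 2, i = 1, i = 0.
Intersections between consecutive envelope lines give the roots: for adjacent envelope indices i < j the intersection is x = (a_i − a_j) / (j − i). Reading off the sorted break points: {7, 8}.
Verification: at each break x_0, at least two indices attain the minimum of min_i(a_i + i · x_0).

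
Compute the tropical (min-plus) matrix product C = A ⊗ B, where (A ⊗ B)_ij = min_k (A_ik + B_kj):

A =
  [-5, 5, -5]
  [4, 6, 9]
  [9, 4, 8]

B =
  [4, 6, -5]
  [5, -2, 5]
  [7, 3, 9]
A ⊗ B =
  [-1, -2, -10]
  [8, 4, -1]
  [9, 2, 4]

Apply the min-plus product entry-by-entry:
  C[0][0] = min over k of (A[0][0] + B[0][0] = -5 + 4 = -1, A[0][1] + B[1][0] = 5 + 5 = 10, A[0][2] + B[2][0] = -5 + 7 = 2) = -1 (attained at k = 0)
  C[0][1] = min over k of (A[0][0] + B[0][1] = -5 + 6 = 1, A[0][1] + B[1][1] = 5 + -2 = 3, A[0][2] + B[2][1] = -5 + 3 = -2) = -2 (attained at k = 2)
  C[0][2] = min over k of (A[0][0] + B[0][2] = -5 + -5 = -10, A[0][1] + B[1][2] = 5 + 5 = 10, A[0][2] + B[2][2] = -5 + 9 = 4) = -10 (attained at k = 0)
  C[1][0] = min over k of (A[1][0] + B[0][0] = 4 + 4 = 8, A[1][1] + B[1][0] = 6 + 5 = 11, A[1][2] + B[2][0] = 9 + 7 = 16) = 8 (attained at k = 0)
  C[1][1] = min over k of (A[1][0] + B[0][1] = 4 + 6 = 10, A[1][1] + B[1][1] = 6 + -2 = 4, A[1][2] + B[2][1] = 9 + 3 = 12) = 4 (attained at k = 1)
  C[1][2] = min over k of (A[1][0] + B[0][2] = 4 + -5 = -1, A[1][1] + B[1][2] = 6 + 5 = 11, A[1][2] + B[2][2] = 9 + 9 = 18) = -1 (attained at k = 0)
  C[2][0] = min over k of (A[2][0] + B[0][0] = 9 + 4 = 13, A[2][1] + B[1][0] = 4 + 5 = 9, A[2][2] + B[2][0] = 8 + 7 = 15) = 9 (attained at k = 1)
  C[2][1] = min over k of (A[2][0] + B[0][1] = 9 + 6 = 15, A[2][1] + B[1][1] = 4 + -2 = 2, A[2][2] + B[2][1] = 8 + 3 = 11) = 2 (attained at k = 1)
  C[2][2] = min over k of (A[2][0] + B[0][2] = 9 + -5 = 4, A[2][1] + B[1][2] = 4 + 5 = 9, A[2][2] + B[2][2] = 8 + 9 = 17) = 4 (attained at k = 0)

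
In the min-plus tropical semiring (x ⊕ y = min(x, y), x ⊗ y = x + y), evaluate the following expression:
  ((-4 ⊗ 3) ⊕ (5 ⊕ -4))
((-4 ⊗ 3) ⊕ (5 ⊕ -4)) = -4

Expand innermost to outermost. Recall ⊕ takes the minimum of its arguments and ⊗ takes their sum. Working out the expression ((-4 ⊗ 3) ⊕ (5 ⊕ -4)) gives -4.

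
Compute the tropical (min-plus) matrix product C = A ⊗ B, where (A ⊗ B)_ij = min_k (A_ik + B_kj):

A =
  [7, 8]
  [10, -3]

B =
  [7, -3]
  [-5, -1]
A ⊗ B =
  [3, 4]
  [-8, -4]

Apply the min-plus product entry-by-entry:
  C[0][0] = min over k of (A[0][0] + B[0][0] = 7 + 7 = 14, A[0][1] + B[1][0] = 8 + -5 = 3) = 3 (attained at k = 1)
  C[0][1] = min over k of (A[0][0] + B[0][1] = 7 + -3 = 4, A[0][1] + B[1][1] = 8 + -1 = 7) = 4 (attained at k = 0)
  C[1][0] = min over k of (A[1][0] + B[0][0] = 10 + 7 = 17, A[1][1] + B[1][0] = -3 + -5 = -8) = -8 (attained at k = 1)
  C[1][1] = min over k of (A[1][0] + B[0][1] = 10 + -3 = 7, A[1][1] + B[1][1] = -3 + -1 = -4) = -4 (attained at k = 1)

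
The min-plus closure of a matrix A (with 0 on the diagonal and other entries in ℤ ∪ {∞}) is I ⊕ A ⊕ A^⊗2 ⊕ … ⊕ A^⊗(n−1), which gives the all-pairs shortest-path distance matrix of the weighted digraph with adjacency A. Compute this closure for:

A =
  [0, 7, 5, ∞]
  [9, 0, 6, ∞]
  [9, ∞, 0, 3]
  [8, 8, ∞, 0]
Closure =
  [0, 7, 5, 8]
  [9, 0, 6, 9]
  [9, 11, 0, 3]
  [8, 8, 13, 0]

This is the Floyd-Warshall all-pairs shortest-path computation. For each intermediate vertex k = 0, 1, …, 3, update dist[i][j] ← min(dist[i][j], dist[i][k] + dist[k][j]). The final matrix gives, for each (i, j), the minimum total weight of any directed path from i to j (possibly empty when i = j).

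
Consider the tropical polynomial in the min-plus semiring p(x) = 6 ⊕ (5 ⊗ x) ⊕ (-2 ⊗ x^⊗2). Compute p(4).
p(4) = 6

A tropical monomial a ⊗ x^⊗i evaluates to a + i · x. Evaluating each term at x = 4:
  Term 0 contributes 6 + 0 · 4 = 6
  Term 1 contributes 5 + 1 · 4 = 9
  Term 2 contributes -2 + 2 · 4 = 6
p(4) = ⊕ of these = min[6, 9, 6] = 6.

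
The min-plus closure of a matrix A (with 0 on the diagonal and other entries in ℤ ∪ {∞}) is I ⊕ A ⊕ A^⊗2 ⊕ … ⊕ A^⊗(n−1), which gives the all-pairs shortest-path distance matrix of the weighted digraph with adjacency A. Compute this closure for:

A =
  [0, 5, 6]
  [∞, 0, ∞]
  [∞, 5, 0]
Closure =
  [0, 5, 6]
  [∞, 0, ∞]
  [∞, 5, 0]

This is the Floyd-Warshall all-pairs shortest-path computation. For each intermediate vertex k = 0, 1, …, 2, update dist[i][j] ← min(dist[i][j], dist[i][k] + dist[k][j]). The final matrix gives, for each (i, j), the minimum total weight of any directed path from i to j (possibly empty when i = j).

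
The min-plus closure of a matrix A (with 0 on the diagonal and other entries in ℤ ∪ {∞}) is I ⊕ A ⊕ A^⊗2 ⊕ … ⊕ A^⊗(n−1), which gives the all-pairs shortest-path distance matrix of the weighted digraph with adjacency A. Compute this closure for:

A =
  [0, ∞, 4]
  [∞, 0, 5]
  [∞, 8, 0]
Closure =
  [0, 12, 4]
  [∞, 0, 5]
  [∞, 8, 0]

This is the Floyd-Warshall all-pairs shortest-path computation. For each intermediate vertex k = 0, 1, …, 2, update dist[i][j] ← min(dist[i][j], dist[i][k] + dist[k][j]). The final matrix gives, for each (i, j), the minimum total weight of any directed path from i to j (possibly empty when i = j).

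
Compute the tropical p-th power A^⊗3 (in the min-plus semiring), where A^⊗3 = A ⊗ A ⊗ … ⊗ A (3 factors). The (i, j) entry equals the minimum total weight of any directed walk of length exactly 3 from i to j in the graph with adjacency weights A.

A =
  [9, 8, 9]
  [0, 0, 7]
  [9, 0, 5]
A^⊗3 =
  [8, 8, 15]
  [0, 0, 7]
  [0, 0, 7]

Each entry (A^⊗3)_ij equals the minimum over all length-3 walks i = v_0 → v_1 → … → v_3 = j of Σ_t A[v_t][v_{t+1}]. For example, for (i, j) = (0, 2) we minimise over 9 possible intermediate vertex sequences; the minimum is 15, attained along the walk 0 → 1 → 1 → 2.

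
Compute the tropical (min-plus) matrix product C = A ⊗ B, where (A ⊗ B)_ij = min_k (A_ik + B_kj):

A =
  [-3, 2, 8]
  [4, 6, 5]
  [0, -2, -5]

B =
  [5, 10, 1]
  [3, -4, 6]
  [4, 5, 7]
A ⊗ B =
  [2, -2, -2]
  [9, 2, 5]
  [-1, -6, 1]

Apply the min-plus product entry-by-entry:
  C[0][0] = min over k of (A[0][0] + B[0][0] = -3 + 5 = 2, A[0][1] + B[1][0] = 2 + 3 = 5, A[0][2] + B[2][0] = 8 + 4 = 12) = 2 (attained at k = 0)
  C[0][1] = min over k of (A[0][0] + B[0][1] = -3 + 10 = 7, A[0][1] + B[1][1] = 2 + -4 = -2, A[0][2] + B[2][1] = 8 + 5 = 13) = -2 (attained at k = 1)
  C[0][2] = min over k of (A[0][0] + B[0][2] = -3 + 1 = -2, A[0][1] + B[1][2] = 2 + 6 = 8, A[0][2] + B[2][2] = 8 + 7 = 15) = -2 (attained at k = 0)
  C[1][0] = min over k of (A[1][0] + B[0][0] = 4 + 5 = 9, A[1][1] + B[1][0] = 6 + 3 = 9, A[1][2] + B[2][0] = 5 + 4 = 9) = 9 (attained at k = 0)
  C[1][1] = min over k of (A[1][0] + B[0][1] = 4 + 10 = 14, A[1][1] + B[1][1] = 6 + -4 = 2, A[1][2] + B[2][1] = 5 + 5 = 10) = 2 (attained at k = 1)
  C[1][2] = min over k of (A[1][0] + B[0][2] = 4 + 1 = 5, A[1][1] + B[1][2] = 6 + 6 = 12, A[1][2] + B[2][2] = 5 + 7 = 12) = 5 (attained at k = 0)
  C[2][0] = min over k of (A[2][0] + B[0][0] = 0 + 5 = 5, A[2][1] + B[1][0] = -2 + 3 = 1, A[2][2] + B[2][0] = -5 + 4 = -1) = -1 (attained at k = 2)
  C[2][1] = min over k of (A[2][0] + B[0][1] = 0 + 10 = 10, A[2][1] + B[1][1] = -2 + -4 = -6, A[2][2] + B[2][1] = -5 + 5 = 0) = -6 (attained at k = 1)
  C[2][2] = min over k of (A[2][0] + B[0][2] = 0 + 1 = 1, A[2][1] + B[1][2] = -2 + 6 = 4, A[2][2] + B[2][2] = -5 + 7 = 2) = 1 (attained at k = 0)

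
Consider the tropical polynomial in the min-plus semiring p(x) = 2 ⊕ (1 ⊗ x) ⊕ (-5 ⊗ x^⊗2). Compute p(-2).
p(-2) = -9

A tropical monomial a ⊗ x^⊗i evaluates to a + i · x. Evaluating each term at x = -2:
  Term 0 contributes 2 + 0 · -2 = 2
  Term 1 contributes 1 + 1 · -2 = -1
  Term 2 contributes -5 + 2 · -2 = -9
p(-2) = ⊕ of these = min[2, -1, -9] = -9.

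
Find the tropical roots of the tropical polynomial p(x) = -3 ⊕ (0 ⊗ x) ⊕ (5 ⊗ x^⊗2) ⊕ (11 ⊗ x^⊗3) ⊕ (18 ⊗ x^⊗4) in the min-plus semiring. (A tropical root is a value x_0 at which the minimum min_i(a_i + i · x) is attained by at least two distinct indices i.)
Roots: {-7, -6, -5, -3}

Each tropical root is a break point of the lower envelope of the lines y = a_i + i · x (there are 5 lines, with slopes 0, 1, ..., 4). Only the lines that attain the minimum somewhere contribute to roots; other lines are dominated. Here the surviving (envelope) indices are i = 4, i = 3, i = 2, i = 1, i = 0.
Intersections between consecutive envelope lines give the roots: for adjacent envelope indices i < j the intersection is x = (a_i − a_j) / (j − i). Reading off the sorted break points: {-7, -6, -5, -3}.
Verification: at each break x_0, at least two indices attain the minimum of min_i(a_i + i · x_0).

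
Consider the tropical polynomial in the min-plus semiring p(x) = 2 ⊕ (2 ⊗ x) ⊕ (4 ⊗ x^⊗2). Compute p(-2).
p(-2) = 0

A tropical monomial a ⊗ x^⊗i evaluates to a + i · x. Evaluating each term at x = -2:
  Term 0 contributes 2 + 0 · -2 = 2
  Term 1 contributes 2 + 1 · -2 = 0
  Term 2 contributes 4 + 2 · -2 = 0
p(-2) = ⊕ of these = min[2, 0, 0] = 0.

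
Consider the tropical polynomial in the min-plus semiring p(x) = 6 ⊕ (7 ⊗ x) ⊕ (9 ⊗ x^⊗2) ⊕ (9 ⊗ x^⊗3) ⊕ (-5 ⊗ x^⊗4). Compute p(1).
p(1) = -1

A tropical monomial a ⊗ x^⊗i evaluates to a + i · x. Evaluating each term at x = 1:
  Term 0 contributes 6 + 0 · 1 = 6
  Term 1 contributes 7 + 1 · 1 = 8
  Term 2 contributes 9 + 2 · 1 = 11
  Term 3 contributes 9 + 3 · 1 = 12
  Term 4 contributes -5 + 4 · 1 = -1
p(1) = ⊕ of these = min[6, 8, 11, 12, -1] = -1.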